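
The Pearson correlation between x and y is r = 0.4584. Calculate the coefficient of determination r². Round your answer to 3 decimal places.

r² = (0.4584)² = 0.210

0.210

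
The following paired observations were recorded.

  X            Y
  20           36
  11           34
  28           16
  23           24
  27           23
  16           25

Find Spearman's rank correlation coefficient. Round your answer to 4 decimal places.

-0.8286

Rank X: 3, 1, 6, 4, 5, 2
Rank Y: 6, 5, 1, 3, 2, 4
d = rank(X) − rank(Y): -3, -4, 5, 1, 3, -2; Σd² = 64
ρ = 1 − 6Σd² / [n(n²−1)] = 1 − 6×64 / (6×35) = 1 − 384/210 ≈ -0.8286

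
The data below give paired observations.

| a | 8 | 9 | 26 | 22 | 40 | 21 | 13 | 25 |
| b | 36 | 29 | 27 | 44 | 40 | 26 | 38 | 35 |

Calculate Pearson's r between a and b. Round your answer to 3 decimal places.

0.202

n = 8, Σa = 164, Σb = 275, Σa² = 4140, Σb² = 9747, Σab = 5734
nΣab − ΣaΣb = 45872 − 45100 = 772
nΣa² − (Σa)² = 33120 − 26896 = 6224; nΣb² − (Σb)² = 77976 − 75625 = 2351
r = 772 / √(6224 × 2351) = 772 / 3825.2613 ≈ 0.202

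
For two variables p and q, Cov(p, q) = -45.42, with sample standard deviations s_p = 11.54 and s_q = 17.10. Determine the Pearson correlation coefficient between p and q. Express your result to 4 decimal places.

r = Cov(p,q) / (s_p · s_q) = -45.42 / (11.54 × 17.10)
  = -45.42 / 197.3340 ≈ -0.2302

-0.2302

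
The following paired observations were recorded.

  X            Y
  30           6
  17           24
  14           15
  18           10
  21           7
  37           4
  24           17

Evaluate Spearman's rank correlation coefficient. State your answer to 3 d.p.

Rank X: 6, 2, 1, 3, 4, 7, 5
Rank Y: 2, 7, 5, 4, 3, 1, 6
d = rank(X) − rank(Y): 4, -5, -4, -1, 1, 6, -1; Σd² = 96
ρ = 1 − 6Σd² / [n(n²−1)] = 1 − 6×96 / (7×48) = 1 − 576/336 ≈ -0.714

-0.714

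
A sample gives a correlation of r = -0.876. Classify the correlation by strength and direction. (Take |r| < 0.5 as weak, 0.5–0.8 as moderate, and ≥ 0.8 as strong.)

r = -0.876 < 0 so the relationship is negative.
|r| = 0.876, which falls in the strong range.

strong negative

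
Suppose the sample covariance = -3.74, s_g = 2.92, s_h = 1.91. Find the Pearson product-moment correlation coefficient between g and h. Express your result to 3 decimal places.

r = Cov(g,h) / (s_g · s_h) = -3.74 / (2.92 × 1.91)
  = -3.74 / 5.5772 ≈ -0.671

-0.671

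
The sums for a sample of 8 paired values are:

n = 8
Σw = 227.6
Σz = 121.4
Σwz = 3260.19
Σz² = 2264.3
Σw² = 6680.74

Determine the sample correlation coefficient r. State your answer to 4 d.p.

r = (nΣwz − ΣwΣz) / √[(nΣw² − (Σw)²)(nΣz² − (Σz)²)]
Numerator: 8×3260.19 − 227.6×121.4 = -1549.12
Denominator: √[(53445.92 − 51801.76)(18114.4 − 14737.96)] = √[1644.16 × 3376.44] = 2356.1425
r = -1549.12 / 2356.1425 ≈ -0.6575

-0.6575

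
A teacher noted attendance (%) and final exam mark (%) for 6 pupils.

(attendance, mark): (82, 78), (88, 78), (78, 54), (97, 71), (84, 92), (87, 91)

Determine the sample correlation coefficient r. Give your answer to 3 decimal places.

n = 6, Σx = 516, Σy = 464, Σx² = 44586, Σy² = 36870, Σxy = 40004
nΣxy − ΣxΣy = 240024 − 239424 = 600
nΣx² − (Σx)² = 267516 − 266256 = 1260; nΣy² − (Σy)² = 221220 − 215296 = 5924
r = 600 / √(1260 × 5924) = 600 / 2732.0761 ≈ 0.220

0.220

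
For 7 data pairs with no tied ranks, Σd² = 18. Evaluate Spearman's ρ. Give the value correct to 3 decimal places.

ρ = 1 − 6Σd² / [n(n²−1)] = 1 − 6×18 / (7×48)
  = 1 − 108/336 = 1 − 0.3214 ≈ 0.679

0.679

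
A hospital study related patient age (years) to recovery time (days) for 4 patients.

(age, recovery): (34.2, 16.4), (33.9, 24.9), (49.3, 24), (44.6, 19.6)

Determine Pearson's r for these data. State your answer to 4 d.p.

n = 4, Σx = 162, Σy = 84.9, Σx² = 6738.5, Σy² = 1849.13, Σxy = 3462.35
nΣxy − ΣxΣy = 13849.4 − 13753.8 = 95.6
nΣx² − (Σx)² = 26954 − 26244 = 710; nΣy² − (Σy)² = 7396.52 − 7208.01 = 188.51
r = 95.6 / √(710 × 188.51) = 95.6 / 365.8444 ≈ 0.2613

0.2613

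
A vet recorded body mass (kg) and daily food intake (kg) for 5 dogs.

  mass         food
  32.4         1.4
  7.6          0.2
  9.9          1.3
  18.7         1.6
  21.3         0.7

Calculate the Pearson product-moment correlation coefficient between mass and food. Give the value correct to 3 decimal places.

n = 5, Σx = 89.9, Σy = 5.2, Σx² = 2008.91, Σy² = 6.74, Σxy = 104.58
nΣxy − ΣxΣy = 522.9 − 467.48 = 55.42
nΣx² − (Σx)² = 10044.55 − 8082.01 = 1962.54; nΣy² − (Σy)² = 33.7 − 27.04 = 6.66
r = 55.42 / √(1962.54 × 6.66) = 55.42 / 114.3264 ≈ 0.485

0.485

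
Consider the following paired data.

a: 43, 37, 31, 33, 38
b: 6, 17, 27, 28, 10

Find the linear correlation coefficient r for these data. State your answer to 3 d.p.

-0.951

n = 5, Σa = 182, Σb = 88, Σa² = 6712, Σb² = 1938, Σab = 3028
nΣab − ΣaΣb = 15140 − 16016 = -876
nΣa² − (Σa)² = 33560 − 33124 = 436; nΣb² − (Σb)² = 9690 − 7744 = 1946
r = -876 / √(436 × 1946) = -876 / 921.1167 ≈ -0.951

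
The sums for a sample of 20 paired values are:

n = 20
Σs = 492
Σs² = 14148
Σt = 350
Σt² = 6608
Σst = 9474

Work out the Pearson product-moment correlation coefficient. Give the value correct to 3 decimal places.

0.869

r = (nΣst − ΣsΣt) / √[(nΣs² − (Σs)²)(nΣt² − (Σt)²)]
Numerator: 20×9474 − 492×350 = 17280
Denominator: √[(282960 − 242064)(132160 − 122500)] = √[40896 × 9660] = 19875.9996
r = 17280 / 19875.9996 ≈ 0.869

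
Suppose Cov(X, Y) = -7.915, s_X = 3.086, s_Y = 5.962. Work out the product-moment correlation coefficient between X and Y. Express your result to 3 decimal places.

-0.430

r = Cov(X,Y) / (s_X · s_Y) = -7.915 / (3.086 × 5.962)
  = -7.915 / 18.3987 ≈ -0.430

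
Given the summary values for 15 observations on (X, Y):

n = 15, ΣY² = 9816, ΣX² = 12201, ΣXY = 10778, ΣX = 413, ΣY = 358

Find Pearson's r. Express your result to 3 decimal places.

r = (nΣXY − ΣXΣY) / √[(nΣX² − (ΣX)²)(nΣY² − (ΣY)²)]
Numerator: 15×10778 − 413×358 = 13816
Denominator: √[(183015 − 170569)(147240 − 128164)] = √[12446 × 19076] = 15408.4359
r = 13816 / 15408.4359 ≈ 0.897

0.897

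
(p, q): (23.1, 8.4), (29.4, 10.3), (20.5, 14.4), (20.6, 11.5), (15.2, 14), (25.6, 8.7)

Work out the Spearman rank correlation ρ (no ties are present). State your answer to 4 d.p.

Rank p: 4, 6, 2, 3, 1, 5
Rank q: 1, 3, 6, 4, 5, 2
d = rank(p) − rank(q): 3, 3, -4, -1, -4, 3; Σd² = 60
ρ = 1 − 6Σd² / [n(n²−1)] = 1 − 6×60 / (6×35) = 1 − 360/210 ≈ -0.7143

-0.7143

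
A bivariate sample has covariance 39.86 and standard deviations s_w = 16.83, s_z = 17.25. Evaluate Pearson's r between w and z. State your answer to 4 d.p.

r = Cov(w,z) / (s_w · s_z) = 39.86 / (16.83 × 17.25)
  = 39.86 / 290.3175 ≈ 0.1373

0.1373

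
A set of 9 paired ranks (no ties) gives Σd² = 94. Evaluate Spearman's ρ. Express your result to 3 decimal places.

0.217

ρ = 1 − 6Σd² / [n(n²−1)] = 1 − 6×94 / (9×80)
  = 1 − 564/720 = 1 − 0.7833 ≈ 0.217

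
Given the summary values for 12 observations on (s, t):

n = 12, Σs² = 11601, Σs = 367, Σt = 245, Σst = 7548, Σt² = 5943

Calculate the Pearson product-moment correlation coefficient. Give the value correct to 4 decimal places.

0.0925

r = (nΣst − ΣsΣt) / √[(nΣs² − (Σs)²)(nΣt² − (Σt)²)]
Numerator: 12×7548 − 367×245 = 661
Denominator: √[(139212 − 134689)(71316 − 60025)] = √[4523 × 11291] = 7146.2713
r = 661 / 7146.2713 ≈ 0.0925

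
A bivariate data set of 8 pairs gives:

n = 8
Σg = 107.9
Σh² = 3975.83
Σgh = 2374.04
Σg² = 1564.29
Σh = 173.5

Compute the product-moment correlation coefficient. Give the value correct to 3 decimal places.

0.223

r = (nΣgh − ΣgΣh) / √[(nΣg² − (Σg)²)(nΣh² − (Σh)²)]
Numerator: 8×2374.04 − 107.9×173.5 = 271.67
Denominator: √[(12514.32 − 11642.41)(31806.64 − 30102.25)] = √[871.91 × 1704.39] = 1219.0466
r = 271.67 / 1219.0466 ≈ 0.223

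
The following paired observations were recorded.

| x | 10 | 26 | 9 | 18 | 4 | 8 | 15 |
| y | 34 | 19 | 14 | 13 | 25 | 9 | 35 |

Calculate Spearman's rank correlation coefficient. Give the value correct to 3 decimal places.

Rank x: 4, 7, 3, 6, 1, 2, 5
Rank y: 6, 4, 3, 2, 5, 1, 7
d = rank(x) − rank(y): -2, 3, 0, 4, -4, 1, -2; Σd² = 50
ρ = 1 − 6Σd² / [n(n²−1)] = 1 − 6×50 / (7×48) = 1 − 300/336 ≈ 0.107

0.107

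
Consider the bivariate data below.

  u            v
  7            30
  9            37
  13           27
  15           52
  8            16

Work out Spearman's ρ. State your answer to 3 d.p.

0.500

Rank u: 1, 3, 4, 5, 2
Rank v: 3, 4, 2, 5, 1
d = rank(u) − rank(v): -2, -1, 2, 0, 1; Σd² = 10
ρ = 1 − 6Σd² / [n(n²−1)] = 1 − 6×10 / (5×24) = 1 − 60/120 ≈ 0.500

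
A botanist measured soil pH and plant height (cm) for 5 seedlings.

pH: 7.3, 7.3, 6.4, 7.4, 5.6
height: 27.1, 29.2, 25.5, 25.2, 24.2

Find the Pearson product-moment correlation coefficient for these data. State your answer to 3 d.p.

0.657

n = 5, Σx = 34, Σy = 131.2, Σx² = 233.66, Σy² = 3457.98, Σxy = 896.19
nΣxy − ΣxΣy = 4480.95 − 4460.8 = 20.15
nΣx² − (Σx)² = 1168.3 − 1156 = 12.3; nΣy² − (Σy)² = 17289.9 − 17213.44 = 76.46
r = 20.15 / √(12.3 × 76.46) = 20.15 / 30.6669 ≈ 0.657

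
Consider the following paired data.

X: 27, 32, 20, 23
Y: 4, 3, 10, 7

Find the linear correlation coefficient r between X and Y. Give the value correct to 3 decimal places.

-0.953

n = 4, ΣX = 102, ΣY = 24, ΣX² = 2682, ΣY² = 174, ΣXY = 565
nΣXY − ΣXΣY = 2260 − 2448 = -188
nΣX² − (ΣX)² = 10728 − 10404 = 324; nΣY² − (ΣY)² = 696 − 576 = 120
r = -188 / √(324 × 120) = -188 / 197.1801 ≈ -0.953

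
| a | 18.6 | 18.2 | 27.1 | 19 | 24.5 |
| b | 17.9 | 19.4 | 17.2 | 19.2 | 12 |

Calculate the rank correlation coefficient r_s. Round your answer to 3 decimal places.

Rank a: 2, 1, 5, 3, 4
Rank b: 3, 5, 2, 4, 1
d = rank(a) − rank(b): -1, -4, 3, -1, 3; Σd² = 36
ρ = 1 − 6Σd² / [n(n²−1)] = 1 − 6×36 / (5×24) = 1 − 216/120 ≈ -0.800

-0.800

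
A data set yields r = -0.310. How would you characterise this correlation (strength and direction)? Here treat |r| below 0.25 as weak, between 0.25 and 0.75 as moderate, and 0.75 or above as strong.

moderate negative

r = -0.310 < 0 so the relationship is negative.
|r| = 0.310, which falls in the moderate range.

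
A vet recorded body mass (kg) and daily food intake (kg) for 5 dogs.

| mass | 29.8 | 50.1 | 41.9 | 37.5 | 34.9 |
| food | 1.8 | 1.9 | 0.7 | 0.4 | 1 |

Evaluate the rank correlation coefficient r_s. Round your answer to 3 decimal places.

0.100

Rank mass: 1, 5, 4, 3, 2
Rank food: 4, 5, 2, 1, 3
d = rank(mass) − rank(food): -3, 0, 2, 2, -1; Σd² = 18
ρ = 1 − 6Σd² / [n(n²−1)] = 1 − 6×18 / (5×24) = 1 − 108/120 ≈ 0.100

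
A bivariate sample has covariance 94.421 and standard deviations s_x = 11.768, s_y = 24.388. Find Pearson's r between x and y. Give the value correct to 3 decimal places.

r = Cov(x,y) / (s_x · s_y) = 94.421 / (11.768 × 24.388)
  = 94.421 / 286.9980 ≈ 0.329

0.329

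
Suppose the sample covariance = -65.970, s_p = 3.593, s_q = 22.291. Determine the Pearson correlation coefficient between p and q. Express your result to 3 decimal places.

-0.824

r = Cov(p,q) / (s_p · s_q) = -65.970 / (3.593 × 22.291)
  = -65.970 / 80.0916 ≈ -0.824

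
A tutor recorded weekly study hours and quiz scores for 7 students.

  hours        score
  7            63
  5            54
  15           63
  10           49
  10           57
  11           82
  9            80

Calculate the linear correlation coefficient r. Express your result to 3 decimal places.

0.209

n = 7, Σx = 67, Σy = 448, Σx² = 701, Σy² = 29628, Σxy = 4338
nΣxy − ΣxΣy = 30366 − 30016 = 350
nΣx² − (Σx)² = 4907 − 4489 = 418; nΣy² − (Σy)² = 207396 − 200704 = 6692
r = 350 / √(418 × 6692) = 350 / 1672.4999 ≈ 0.209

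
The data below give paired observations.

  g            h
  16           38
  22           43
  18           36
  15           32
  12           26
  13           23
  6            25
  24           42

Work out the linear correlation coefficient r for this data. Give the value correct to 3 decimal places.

0.884

n = 8, Σg = 126, Σh = 265, Σg² = 2214, Σh² = 9207, Σgh = 4451
nΣgh − ΣgΣh = 35608 − 33390 = 2218
nΣg² − (Σg)² = 17712 − 15876 = 1836; nΣh² − (Σh)² = 73656 − 70225 = 3431
r = 2218 / √(1836 × 3431) = 2218 / 2509.8438 ≈ 0.884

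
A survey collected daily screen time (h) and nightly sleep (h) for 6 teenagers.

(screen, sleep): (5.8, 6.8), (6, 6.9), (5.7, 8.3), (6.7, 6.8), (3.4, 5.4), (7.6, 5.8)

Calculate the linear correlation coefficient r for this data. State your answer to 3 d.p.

0.209

n = 6, Σx = 35.2, Σy = 40, Σx² = 216.34, Σy² = 271.78, Σxy = 236.15
nΣxy − ΣxΣy = 1416.9 − 1408 = 8.9
nΣx² − (Σx)² = 1298.04 − 1239.04 = 59; nΣy² − (Σy)² = 1630.68 − 1600 = 30.68
r = 8.9 / √(59 × 30.68) = 8.9 / 42.5455 ≈ 0.209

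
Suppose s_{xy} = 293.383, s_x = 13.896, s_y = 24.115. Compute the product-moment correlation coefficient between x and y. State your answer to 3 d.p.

r = Cov(x,y) / (s_x · s_y) = 293.383 / (13.896 × 24.115)
  = 293.383 / 335.1020 ≈ 0.876

0.876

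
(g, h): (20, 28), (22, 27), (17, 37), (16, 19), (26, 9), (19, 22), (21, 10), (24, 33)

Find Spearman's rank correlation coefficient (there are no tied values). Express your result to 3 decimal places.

-0.238

Rank g: 4, 6, 2, 1, 8, 3, 5, 7
Rank h: 6, 5, 8, 3, 1, 4, 2, 7
d = rank(g) − rank(h): -2, 1, -6, -2, 7, -1, 3, 0; Σd² = 104
ρ = 1 − 6Σd² / [n(n²−1)] = 1 − 6×104 / (8×63) = 1 − 624/504 ≈ -0.238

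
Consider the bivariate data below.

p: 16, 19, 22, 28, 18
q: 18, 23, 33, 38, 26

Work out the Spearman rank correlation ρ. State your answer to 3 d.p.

0.900

Rank p: 1, 3, 4, 5, 2
Rank q: 1, 2, 4, 5, 3
d = rank(p) − rank(q): 0, 1, 0, 0, -1; Σd² = 2
ρ = 1 − 6Σd² / [n(n²−1)] = 1 − 6×2 / (5×24) = 1 − 12/120 ≈ 0.900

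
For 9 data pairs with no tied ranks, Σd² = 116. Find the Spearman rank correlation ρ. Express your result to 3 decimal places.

ρ = 1 − 6Σd² / [n(n²−1)] = 1 − 6×116 / (9×80)
  = 1 − 696/720 = 1 − 0.9667 ≈ 0.033

0.033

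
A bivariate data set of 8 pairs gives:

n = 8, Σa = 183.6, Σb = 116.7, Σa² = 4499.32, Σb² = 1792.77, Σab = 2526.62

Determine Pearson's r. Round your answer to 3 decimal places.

r = (nΣab − ΣaΣb) / √[(nΣa² − (Σa)²)(nΣb² − (Σb)²)]
Numerator: 8×2526.62 − 183.6×116.7 = -1213.16
Denominator: √[(35994.56 − 33708.96)(14342.16 − 13618.89)] = √[2285.6 × 723.27] = 1285.7317
r = -1213.16 / 1285.7317 ≈ -0.944

-0.944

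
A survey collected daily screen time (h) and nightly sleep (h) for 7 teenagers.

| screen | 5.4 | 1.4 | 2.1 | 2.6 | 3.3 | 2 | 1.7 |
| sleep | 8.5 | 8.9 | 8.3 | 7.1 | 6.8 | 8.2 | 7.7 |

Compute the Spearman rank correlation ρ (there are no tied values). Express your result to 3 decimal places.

-0.321

Rank screen: 7, 1, 4, 5, 6, 3, 2
Rank sleep: 6, 7, 5, 2, 1, 4, 3
d = rank(screen) − rank(sleep): 1, -6, -1, 3, 5, -1, -1; Σd² = 74
ρ = 1 − 6Σd² / [n(n²−1)] = 1 − 6×74 / (7×48) = 1 − 444/336 ≈ -0.321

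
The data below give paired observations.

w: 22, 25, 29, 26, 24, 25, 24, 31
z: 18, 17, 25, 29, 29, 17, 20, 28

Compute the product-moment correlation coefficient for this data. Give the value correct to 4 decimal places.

n = 8, Σw = 206, Σz = 183, Σw² = 5364, Σz² = 4393, Σwz = 4769
nΣwz − ΣwΣz = 38152 − 37698 = 454
nΣw² − (Σw)² = 42912 − 42436 = 476; nΣz² − (Σz)² = 35144 − 33489 = 1655
r = 454 / √(476 × 1655) = 454 / 887.5697 ≈ 0.5115

0.5115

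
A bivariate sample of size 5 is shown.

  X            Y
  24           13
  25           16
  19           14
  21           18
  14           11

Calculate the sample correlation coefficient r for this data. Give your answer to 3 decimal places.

n = 5, ΣX = 103, ΣY = 72, ΣX² = 2199, ΣY² = 1066, ΣXY = 1510
nΣXY − ΣXΣY = 7550 − 7416 = 134
nΣX² − (ΣX)² = 10995 − 10609 = 386; nΣY² − (ΣY)² = 5330 − 5184 = 146
r = 134 / √(386 × 146) = 134 / 237.3942 ≈ 0.564

0.564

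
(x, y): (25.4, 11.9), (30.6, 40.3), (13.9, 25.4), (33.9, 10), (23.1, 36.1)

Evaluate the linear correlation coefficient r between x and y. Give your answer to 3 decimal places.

n = 5, Σx = 126.9, Σy = 123.7, Σx² = 3457.55, Σy² = 3814.07, Σxy = 3061.41
nΣxy − ΣxΣy = 15307.05 − 15697.53 = -390.48
nΣx² − (Σx)² = 17287.75 − 16103.61 = 1184.14; nΣy² − (Σy)² = 19070.35 − 15301.69 = 3768.66
r = -390.48 / √(1184.14 × 3768.66) = -390.48 / 2112.4917 ≈ -0.185

-0.185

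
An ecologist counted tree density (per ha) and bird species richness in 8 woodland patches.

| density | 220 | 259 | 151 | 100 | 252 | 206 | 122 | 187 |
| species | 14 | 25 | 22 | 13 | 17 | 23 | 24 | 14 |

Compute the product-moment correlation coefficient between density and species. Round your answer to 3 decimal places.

0.147

n = 8, Σx = 1497, Σy = 152, Σx² = 304075, Σy² = 3064, Σxy = 28745
nΣxy − ΣxΣy = 229960 − 227544 = 2416
nΣx² − (Σx)² = 2432600 − 2241009 = 191591; nΣy² − (Σy)² = 24512 − 23104 = 1408
r = 2416 / √(191591 × 1408) = 2416 / 16424.3760 ≈ 0.147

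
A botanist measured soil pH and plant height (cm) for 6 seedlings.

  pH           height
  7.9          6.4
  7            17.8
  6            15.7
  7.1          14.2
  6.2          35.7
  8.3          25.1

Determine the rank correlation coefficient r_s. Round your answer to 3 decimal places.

Rank pH: 5, 3, 1, 4, 2, 6
Rank height: 1, 4, 3, 2, 6, 5
d = rank(pH) − rank(height): 4, -1, -2, 2, -4, 1; Σd² = 42
ρ = 1 − 6Σd² / [n(n²−1)] = 1 − 6×42 / (6×35) = 1 − 252/210 ≈ -0.200

-0.200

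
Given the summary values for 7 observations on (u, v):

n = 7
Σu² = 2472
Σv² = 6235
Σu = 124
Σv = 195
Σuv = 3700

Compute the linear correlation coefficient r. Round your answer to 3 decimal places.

0.523

r = (nΣuv − ΣuΣv) / √[(nΣu² − (Σu)²)(nΣv² − (Σv)²)]
Numerator: 7×3700 − 124×195 = 1720
Denominator: √[(17304 − 15376)(43645 − 38025)] = √[1928 × 5620] = 3291.7108
r = 1720 / 3291.7108 ≈ 0.523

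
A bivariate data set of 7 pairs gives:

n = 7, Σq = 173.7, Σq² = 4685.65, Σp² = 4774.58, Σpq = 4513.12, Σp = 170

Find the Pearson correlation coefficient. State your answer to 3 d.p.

0.598

r = (nΣpq − ΣpΣq) / √[(nΣp² − (Σp)²)(nΣq² − (Σq)²)]
Numerator: 7×4513.12 − 170×173.7 = 2062.84
Denominator: √[(33422.06 − 28900)(32799.55 − 30171.69)] = √[4522.06 × 2627.86] = 3447.2222
r = 2062.84 / 3447.2222 ≈ 0.598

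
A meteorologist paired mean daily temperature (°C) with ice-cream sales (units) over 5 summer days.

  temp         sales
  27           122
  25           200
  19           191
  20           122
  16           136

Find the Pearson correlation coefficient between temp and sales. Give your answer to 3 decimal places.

0.057

n = 5, Σx = 107, Σy = 771, Σx² = 2371, Σy² = 124745, Σxy = 16539
nΣxy − ΣxΣy = 82695 − 82497 = 198
nΣx² − (Σx)² = 11855 − 11449 = 406; nΣy² − (Σy)² = 623725 − 594441 = 29284
r = 198 / √(406 × 29284) = 198 / 3448.0870 ≈ 0.057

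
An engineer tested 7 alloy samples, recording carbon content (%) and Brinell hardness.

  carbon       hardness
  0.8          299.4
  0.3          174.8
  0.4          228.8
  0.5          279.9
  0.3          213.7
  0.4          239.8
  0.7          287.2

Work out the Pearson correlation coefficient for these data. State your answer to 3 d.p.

n = 7, Σx = 3.4, Σy = 1723.6, Σx² = 1.88, Σy² = 436544.42, Σxy = 884.5
nΣxy − ΣxΣy = 6191.5 − 5860.24 = 331.26
nΣx² − (Σx)² = 13.16 − 11.56 = 1.6; nΣy² − (Σy)² = 3055810.94 − 2970796.96 = 85013.98
r = 331.26 / √(1.6 × 85013.98) = 331.26 / 368.8121 ≈ 0.898

0.898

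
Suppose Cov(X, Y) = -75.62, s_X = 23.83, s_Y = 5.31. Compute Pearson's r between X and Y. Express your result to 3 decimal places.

-0.598

r = Cov(X,Y) / (s_X · s_Y) = -75.62 / (23.83 × 5.31)
  = -75.62 / 126.5373 ≈ -0.598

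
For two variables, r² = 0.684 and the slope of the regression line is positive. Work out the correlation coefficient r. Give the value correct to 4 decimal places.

0.8270

|r| = √0.684 = 0.8270
The association is positive, so r = 0.8270.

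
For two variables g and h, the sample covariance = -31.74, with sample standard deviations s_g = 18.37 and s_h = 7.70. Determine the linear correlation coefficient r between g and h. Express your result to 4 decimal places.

-0.2244

r = Cov(g,h) / (s_g · s_h) = -31.74 / (18.37 × 7.70)
  = -31.74 / 141.4490 ≈ -0.2244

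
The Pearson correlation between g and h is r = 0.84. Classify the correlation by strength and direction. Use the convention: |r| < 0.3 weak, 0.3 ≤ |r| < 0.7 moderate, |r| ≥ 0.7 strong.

r = 0.84 > 0 so the relationship is positive.
|r| = 0.84, which falls in the strong range.

strong positive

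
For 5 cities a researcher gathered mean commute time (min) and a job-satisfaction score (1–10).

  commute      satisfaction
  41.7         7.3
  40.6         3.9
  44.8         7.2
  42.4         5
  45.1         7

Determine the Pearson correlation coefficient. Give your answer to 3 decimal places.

n = 5, Σx = 214.6, Σy = 30.4, Σx² = 9226.06, Σy² = 194.34, Σxy = 1313.01
nΣxy − ΣxΣy = 6565.05 − 6523.84 = 41.21
nΣx² − (Σx)² = 46130.3 − 46053.16 = 77.14; nΣy² − (Σy)² = 971.7 − 924.16 = 47.54
r = 41.21 / √(77.14 × 47.54) = 41.21 / 60.5577 ≈ 0.681

0.681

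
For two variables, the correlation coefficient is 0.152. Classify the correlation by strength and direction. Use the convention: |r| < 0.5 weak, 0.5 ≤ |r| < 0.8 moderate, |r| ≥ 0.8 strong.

weak positive

r = 0.152 > 0 so the relationship is positive.
|r| = 0.152, which falls in the weak range.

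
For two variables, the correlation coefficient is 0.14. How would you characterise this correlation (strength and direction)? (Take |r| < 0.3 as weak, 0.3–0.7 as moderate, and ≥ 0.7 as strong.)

weak positive

r = 0.14 > 0 so the relationship is positive.
|r| = 0.14, which falls in the weak range.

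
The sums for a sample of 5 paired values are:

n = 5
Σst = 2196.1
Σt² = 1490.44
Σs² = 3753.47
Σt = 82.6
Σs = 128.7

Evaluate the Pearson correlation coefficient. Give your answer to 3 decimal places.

0.297

r = (nΣst − ΣsΣt) / √[(nΣs² − (Σs)²)(nΣt² − (Σt)²)]
Numerator: 5×2196.1 − 128.7×82.6 = 349.88
Denominator: √[(18767.35 − 16563.69)(7452.2 − 6822.76)] = √[2203.66 × 629.44] = 1177.7401
r = 349.88 / 1177.7401 ≈ 0.297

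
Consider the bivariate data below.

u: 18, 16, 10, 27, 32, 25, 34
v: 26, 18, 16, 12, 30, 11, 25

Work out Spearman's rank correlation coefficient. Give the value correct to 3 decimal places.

Rank u: 3, 2, 1, 5, 6, 4, 7
Rank v: 6, 4, 3, 2, 7, 1, 5
d = rank(u) − rank(v): -3, -2, -2, 3, -1, 3, 2; Σd² = 40
ρ = 1 − 6Σd² / [n(n²−1)] = 1 − 6×40 / (7×48) = 1 − 240/336 ≈ 0.286

0.286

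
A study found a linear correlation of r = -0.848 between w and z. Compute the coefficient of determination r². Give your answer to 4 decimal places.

0.7191

r² = (-0.848)² = 0.7191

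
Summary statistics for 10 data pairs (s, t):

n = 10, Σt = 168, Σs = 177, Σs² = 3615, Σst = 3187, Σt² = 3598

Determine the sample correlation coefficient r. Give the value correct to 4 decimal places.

r = (nΣst − ΣsΣt) / √[(nΣs² − (Σs)²)(nΣt² − (Σt)²)]
Numerator: 10×3187 − 177×168 = 2134
Denominator: √[(36150 − 31329)(35980 − 28224)] = √[4821 × 7756] = 6114.8733
r = 2134 / 6114.8733 ≈ 0.3490

0.3490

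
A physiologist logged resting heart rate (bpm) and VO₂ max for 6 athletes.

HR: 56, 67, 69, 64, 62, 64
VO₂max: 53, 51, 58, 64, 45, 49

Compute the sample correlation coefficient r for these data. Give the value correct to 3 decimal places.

n = 6, Σx = 382, Σy = 320, Σx² = 24422, Σy² = 17296, Σxy = 20409
nΣxy − ΣxΣy = 122454 − 122240 = 214
nΣx² − (Σx)² = 146532 − 145924 = 608; nΣy² − (Σy)² = 103776 − 102400 = 1376
r = 214 / √(608 × 1376) = 214 / 914.6628 ≈ 0.234

0.234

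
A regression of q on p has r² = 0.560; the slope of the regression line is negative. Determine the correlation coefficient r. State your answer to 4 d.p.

-0.7483

|r| = √0.560 = 0.7483
The association is negative, so r = −0.7483.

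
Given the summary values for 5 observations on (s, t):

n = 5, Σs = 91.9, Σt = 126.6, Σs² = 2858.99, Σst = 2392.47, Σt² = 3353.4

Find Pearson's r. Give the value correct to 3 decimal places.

0.158

r = (nΣst − ΣsΣt) / √[(nΣs² − (Σs)²)(nΣt² − (Σt)²)]
Numerator: 5×2392.47 − 91.9×126.6 = 327.81
Denominator: √[(14294.95 − 8445.61)(16767 − 16027.56)] = √[5849.34 × 739.44] = 2079.7202
r = 327.81 / 2079.7202 ≈ 0.158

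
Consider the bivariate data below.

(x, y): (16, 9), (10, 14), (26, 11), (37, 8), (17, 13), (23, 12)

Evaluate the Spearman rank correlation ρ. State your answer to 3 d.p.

-0.657

Rank x: 2, 1, 5, 6, 3, 4
Rank y: 2, 6, 3, 1, 5, 4
d = rank(x) − rank(y): 0, -5, 2, 5, -2, 0; Σd² = 58
ρ = 1 − 6Σd² / [n(n²−1)] = 1 − 6×58 / (6×35) = 1 − 348/210 ≈ -0.657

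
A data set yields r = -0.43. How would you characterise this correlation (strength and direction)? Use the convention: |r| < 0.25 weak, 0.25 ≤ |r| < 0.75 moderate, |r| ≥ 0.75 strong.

moderate negative

r = -0.43 < 0 so the relationship is negative.
|r| = 0.43, which falls in the moderate range.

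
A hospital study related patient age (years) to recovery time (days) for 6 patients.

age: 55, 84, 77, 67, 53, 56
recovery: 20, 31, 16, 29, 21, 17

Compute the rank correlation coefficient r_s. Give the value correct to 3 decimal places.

Rank age: 2, 6, 5, 4, 1, 3
Rank recovery: 3, 6, 1, 5, 4, 2
d = rank(age) − rank(recovery): -1, 0, 4, -1, -3, 1; Σd² = 28
ρ = 1 − 6Σd² / [n(n²−1)] = 1 − 6×28 / (6×35) = 1 − 168/210 ≈ 0.200

0.200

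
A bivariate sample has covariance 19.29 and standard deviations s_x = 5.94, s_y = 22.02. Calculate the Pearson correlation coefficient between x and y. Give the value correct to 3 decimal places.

r = Cov(x,y) / (s_x · s_y) = 19.29 / (5.94 × 22.02)
  = 19.29 / 130.7988 ≈ 0.147

0.147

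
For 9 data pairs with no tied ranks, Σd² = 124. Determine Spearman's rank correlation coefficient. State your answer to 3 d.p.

-0.033

ρ = 1 − 6Σd² / [n(n²−1)] = 1 − 6×124 / (9×80)
  = 1 − 744/720 = 1 − 1.0333 ≈ -0.033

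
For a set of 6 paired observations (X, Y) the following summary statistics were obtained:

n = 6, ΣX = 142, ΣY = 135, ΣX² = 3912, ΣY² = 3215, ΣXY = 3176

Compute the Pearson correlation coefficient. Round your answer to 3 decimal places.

r = (nΣXY − ΣXΣY) / √[(nΣX² − (ΣX)²)(nΣY² − (ΣY)²)]
Numerator: 6×3176 − 142×135 = -114
Denominator: √[(23472 − 20164)(19290 − 18225)] = √[3308 × 1065] = 1876.9710
r = -114 / 1876.9710 ≈ -0.061

-0.061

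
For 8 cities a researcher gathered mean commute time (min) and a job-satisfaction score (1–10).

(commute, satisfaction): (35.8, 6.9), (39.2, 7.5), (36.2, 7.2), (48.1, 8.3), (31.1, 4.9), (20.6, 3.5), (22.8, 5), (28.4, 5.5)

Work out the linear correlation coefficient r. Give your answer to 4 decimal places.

0.9412

n = 8, Σx = 262.2, Σy = 48.8, Σx² = 9160.3, Σy² = 316.1, Σxy = 1695.58
nΣxy − ΣxΣy = 13564.64 − 12795.36 = 769.28
nΣx² − (Σx)² = 73282.4 − 68748.84 = 4533.56; nΣy² − (Σy)² = 2528.8 − 2381.44 = 147.36
r = 769.28 / √(4533.56 × 147.36) = 769.28 / 817.3527 ≈ 0.9412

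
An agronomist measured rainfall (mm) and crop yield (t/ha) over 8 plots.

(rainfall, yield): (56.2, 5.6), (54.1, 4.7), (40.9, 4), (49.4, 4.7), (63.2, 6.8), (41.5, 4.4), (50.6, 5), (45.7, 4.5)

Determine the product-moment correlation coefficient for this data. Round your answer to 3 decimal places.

n = 8, Σx = 401.6, Σy = 39.7, Σx² = 20563.76, Σy² = 202.39, Σxy = 2035.78
nΣxy − ΣxΣy = 16286.24 − 15943.52 = 342.72
nΣx² − (Σx)² = 164510.08 − 161282.56 = 3227.52; nΣy² − (Σy)² = 1619.12 − 1576.09 = 43.03
r = 342.72 / √(3227.52 × 43.03) = 342.72 / 372.6663 ≈ 0.920

0.920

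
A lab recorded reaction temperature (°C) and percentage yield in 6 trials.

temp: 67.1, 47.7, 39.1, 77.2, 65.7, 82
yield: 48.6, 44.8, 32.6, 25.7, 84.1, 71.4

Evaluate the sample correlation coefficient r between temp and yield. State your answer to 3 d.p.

n = 6, Σx = 378.8, Σy = 307.2, Σx² = 25306.84, Σy² = 18263.02, Σxy = 20036.89
nΣxy − ΣxΣy = 120221.34 − 116367.36 = 3853.98
nΣx² − (Σx)² = 151841.04 − 143489.44 = 8351.6; nΣy² − (Σy)² = 109578.12 − 94371.84 = 15206.28
r = 3853.98 / √(8351.6 × 15206.28) = 3853.98 / 11269.2843 ≈ 0.342

0.342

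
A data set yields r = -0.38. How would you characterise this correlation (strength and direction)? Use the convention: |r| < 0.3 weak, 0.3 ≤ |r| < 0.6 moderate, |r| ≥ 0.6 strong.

moderate negative

r = -0.38 < 0 so the relationship is negative.
|r| = 0.38, which falls in the moderate range.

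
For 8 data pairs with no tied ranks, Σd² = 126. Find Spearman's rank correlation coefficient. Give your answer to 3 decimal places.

-0.500

ρ = 1 − 6Σd² / [n(n²−1)] = 1 − 6×126 / (8×63)
  = 1 − 756/504 = 1 − 1.5000 ≈ -0.500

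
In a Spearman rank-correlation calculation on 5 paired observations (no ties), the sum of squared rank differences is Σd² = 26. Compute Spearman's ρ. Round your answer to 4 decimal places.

-0.3000

ρ = 1 − 6Σd² / [n(n²−1)] = 1 − 6×26 / (5×24)
  = 1 − 156/120 = 1 − 1.30000 ≈ -0.3000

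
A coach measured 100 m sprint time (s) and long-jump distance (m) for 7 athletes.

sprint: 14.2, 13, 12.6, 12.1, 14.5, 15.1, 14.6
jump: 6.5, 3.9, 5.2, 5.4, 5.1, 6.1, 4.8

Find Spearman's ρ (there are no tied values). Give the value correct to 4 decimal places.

Rank sprint: 4, 3, 2, 1, 5, 7, 6
Rank jump: 7, 1, 4, 5, 3, 6, 2
d = rank(sprint) − rank(jump): -3, 2, -2, -4, 2, 1, 4; Σd² = 54
ρ = 1 − 6Σd² / [n(n²−1)] = 1 − 6×54 / (7×48) = 1 − 324/336 ≈ 0.0357

0.0357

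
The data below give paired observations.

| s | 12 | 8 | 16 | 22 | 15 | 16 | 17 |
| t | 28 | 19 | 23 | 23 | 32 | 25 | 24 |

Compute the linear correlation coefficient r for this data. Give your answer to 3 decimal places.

n = 7, Σs = 106, Σt = 174, Σs² = 1718, Σt² = 4428, Σst = 2650
nΣst − ΣsΣt = 18550 − 18444 = 106
nΣs² − (Σs)² = 12026 − 11236 = 790; nΣt² − (Σt)² = 30996 − 30276 = 720
r = 106 / √(790 × 720) = 106 / 754.1883 ≈ 0.141

0.141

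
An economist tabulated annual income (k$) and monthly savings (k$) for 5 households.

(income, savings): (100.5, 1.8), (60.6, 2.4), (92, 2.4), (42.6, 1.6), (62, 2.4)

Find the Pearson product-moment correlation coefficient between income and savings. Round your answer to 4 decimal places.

n = 5, Σx = 357.7, Σy = 10.6, Σx² = 27895.37, Σy² = 23.08, Σxy = 764.1
nΣxy − ΣxΣy = 3820.5 − 3791.62 = 28.88
nΣx² − (Σx)² = 139476.85 − 127949.29 = 11527.56; nΣy² − (Σy)² = 115.4 − 112.36 = 3.04
r = 28.88 / √(11527.56 × 3.04) = 28.88 / 187.1998 ≈ 0.1543

0.1543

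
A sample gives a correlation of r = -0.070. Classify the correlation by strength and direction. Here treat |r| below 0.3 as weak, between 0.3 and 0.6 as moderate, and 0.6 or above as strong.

weak negative

r = -0.070 < 0 so the relationship is negative.
|r| = 0.070, which falls in the weak range.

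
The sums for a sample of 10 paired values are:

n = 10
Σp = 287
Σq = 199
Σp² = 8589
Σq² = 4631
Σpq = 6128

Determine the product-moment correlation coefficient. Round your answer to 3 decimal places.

0.857

r = (nΣpq − ΣpΣq) / √[(nΣp² − (Σp)²)(nΣq² − (Σq)²)]
Numerator: 10×6128 − 287×199 = 4167
Denominator: √[(85890 − 82369)(46310 − 39601)] = √[3521 × 6709] = 4860.2869
r = 4167 / 4860.2869 ≈ 0.857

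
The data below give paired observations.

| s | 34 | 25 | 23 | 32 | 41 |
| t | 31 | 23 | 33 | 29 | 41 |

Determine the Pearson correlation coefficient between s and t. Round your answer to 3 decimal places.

n = 5, Σs = 155, Σt = 157, Σs² = 5015, Σt² = 5101, Σst = 4997
nΣst − ΣsΣt = 24985 − 24335 = 650
nΣs² − (Σs)² = 25075 − 24025 = 1050; nΣt² − (Σt)² = 25505 − 24649 = 856
r = 650 / √(1050 × 856) = 650 / 948.0506 ≈ 0.686

0.686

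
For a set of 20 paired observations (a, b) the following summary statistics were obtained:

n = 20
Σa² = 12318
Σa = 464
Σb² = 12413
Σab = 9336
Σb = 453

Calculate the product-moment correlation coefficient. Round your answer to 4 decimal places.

r = (nΣab − ΣaΣb) / √[(nΣa² − (Σa)²)(nΣb² − (Σb)²)]
Numerator: 20×9336 − 464×453 = -23472
Denominator: √[(246360 − 215296)(248260 − 205209)] = √[31064 × 43051] = 36569.6085
r = -23472 / 36569.6085 ≈ -0.6418

-0.6418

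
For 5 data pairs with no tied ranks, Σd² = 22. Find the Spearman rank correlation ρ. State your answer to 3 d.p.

-0.100

ρ = 1 − 6Σd² / [n(n²−1)] = 1 − 6×22 / (5×24)
  = 1 − 132/120 = 1 − 1.1000 ≈ -0.100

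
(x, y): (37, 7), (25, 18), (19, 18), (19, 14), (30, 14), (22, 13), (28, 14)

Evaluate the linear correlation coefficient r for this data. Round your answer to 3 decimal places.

-0.726

n = 7, Σx = 180, Σy = 98, Σx² = 4884, Σy² = 1454, Σxy = 2415
nΣxy − ΣxΣy = 16905 − 17640 = -735
nΣx² − (Σx)² = 34188 − 32400 = 1788; nΣy² − (Σy)² = 10178 − 9604 = 574
r = -735 / √(1788 × 574) = -735 / 1013.0706 ≈ -0.726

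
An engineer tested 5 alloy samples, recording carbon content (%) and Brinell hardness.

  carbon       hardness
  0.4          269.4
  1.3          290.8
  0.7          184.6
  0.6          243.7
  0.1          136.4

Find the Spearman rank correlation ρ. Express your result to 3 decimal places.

0.600

Rank carbon: 2, 5, 4, 3, 1
Rank hardness: 4, 5, 2, 3, 1
d = rank(carbon) − rank(hardness): -2, 0, 2, 0, 0; Σd² = 8
ρ = 1 − 6Σd² / [n(n²−1)] = 1 − 6×8 / (5×24) = 1 − 48/120 ≈ 0.600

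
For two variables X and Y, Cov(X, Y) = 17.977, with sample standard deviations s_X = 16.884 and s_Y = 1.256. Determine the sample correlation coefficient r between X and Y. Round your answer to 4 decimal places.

0.8477

r = Cov(X,Y) / (s_X · s_Y) = 17.977 / (16.884 × 1.256)
  = 17.977 / 21.2063 ≈ 0.8477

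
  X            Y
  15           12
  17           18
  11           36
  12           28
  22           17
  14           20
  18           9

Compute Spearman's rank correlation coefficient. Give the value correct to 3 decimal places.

-0.821

Rank X: 4, 5, 1, 2, 7, 3, 6
Rank Y: 2, 4, 7, 6, 3, 5, 1
d = rank(X) − rank(Y): 2, 1, -6, -4, 4, -2, 5; Σd² = 102
ρ = 1 − 6Σd² / [n(n²−1)] = 1 − 6×102 / (7×48) = 1 − 612/336 ≈ -0.821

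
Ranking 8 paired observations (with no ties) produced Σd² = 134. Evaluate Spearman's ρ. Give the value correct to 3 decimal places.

-0.595

ρ = 1 − 6Σd² / [n(n²−1)] = 1 − 6×134 / (8×63)
  = 1 − 804/504 = 1 − 1.5952 ≈ -0.595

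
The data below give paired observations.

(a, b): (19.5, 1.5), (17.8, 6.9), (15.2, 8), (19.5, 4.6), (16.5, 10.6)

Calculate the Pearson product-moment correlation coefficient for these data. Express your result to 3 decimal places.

n = 5, Σa = 88.5, Σb = 31.6, Σa² = 1580.63, Σb² = 247.38, Σab = 538.27
nΣab − ΣaΣb = 2691.35 − 2796.6 = -105.25
nΣa² − (Σa)² = 7903.15 − 7832.25 = 70.9; nΣb² − (Σb)² = 1236.9 − 998.56 = 238.34
r = -105.25 / √(70.9 × 238.34) = -105.25 / 129.9935 ≈ -0.810

-0.810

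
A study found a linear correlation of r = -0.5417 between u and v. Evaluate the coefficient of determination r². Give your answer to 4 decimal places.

0.2934

r² = (-0.5417)² = 0.2934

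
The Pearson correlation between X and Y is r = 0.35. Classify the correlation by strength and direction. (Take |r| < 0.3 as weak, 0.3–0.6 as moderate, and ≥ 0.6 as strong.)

moderate positive

r = 0.35 > 0 so the relationship is positive.
|r| = 0.35, which falls in the moderate range.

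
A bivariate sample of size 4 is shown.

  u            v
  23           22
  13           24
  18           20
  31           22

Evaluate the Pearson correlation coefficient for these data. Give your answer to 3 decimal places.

-0.266

n = 4, Σu = 85, Σv = 88, Σu² = 1983, Σv² = 1944, Σuv = 1860
nΣuv − ΣuΣv = 7440 − 7480 = -40
nΣu² − (Σu)² = 7932 − 7225 = 707; nΣv² − (Σv)² = 7776 − 7744 = 32
r = -40 / √(707 × 32) = -40 / 150.4128 ≈ -0.266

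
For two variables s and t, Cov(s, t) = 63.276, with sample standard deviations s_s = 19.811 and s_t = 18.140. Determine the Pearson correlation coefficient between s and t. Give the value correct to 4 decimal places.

r = Cov(s,t) / (s_s · s_t) = 63.276 / (19.811 × 18.140)
  = 63.276 / 359.3715 ≈ 0.1761

0.1761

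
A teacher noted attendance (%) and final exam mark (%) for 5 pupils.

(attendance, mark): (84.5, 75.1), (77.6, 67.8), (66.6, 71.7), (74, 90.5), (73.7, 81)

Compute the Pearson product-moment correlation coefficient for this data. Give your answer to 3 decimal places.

-0.071

n = 5, Σx = 376.4, Σy = 386.1, Σx² = 28505.26, Σy² = 30128.99, Σxy = 29049.15
nΣxy − ΣxΣy = 145245.75 − 145328.04 = -82.29
nΣx² − (Σx)² = 142526.3 − 141676.96 = 849.34; nΣy² − (Σy)² = 150644.95 − 149073.21 = 1571.74
r = -82.29 / √(849.34 × 1571.74) = -82.29 / 1155.3968 ≈ -0.071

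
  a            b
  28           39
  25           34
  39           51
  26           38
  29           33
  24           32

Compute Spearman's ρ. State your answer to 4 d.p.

Rank a: 4, 2, 6, 3, 5, 1
Rank b: 5, 3, 6, 4, 2, 1
d = rank(a) − rank(b): -1, -1, 0, -1, 3, 0; Σd² = 12
ρ = 1 − 6Σd² / [n(n²−1)] = 1 − 6×12 / (6×35) = 1 − 72/210 ≈ 0.6571

0.6571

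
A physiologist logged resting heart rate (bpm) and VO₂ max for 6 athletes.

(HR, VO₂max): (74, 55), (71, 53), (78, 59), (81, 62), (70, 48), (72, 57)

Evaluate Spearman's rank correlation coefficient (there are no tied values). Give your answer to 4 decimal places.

0.9429

Rank HR: 4, 2, 5, 6, 1, 3
Rank VO₂max: 3, 2, 5, 6, 1, 4
d = rank(HR) − rank(VO₂max): 1, 0, 0, 0, 0, -1; Σd² = 2
ρ = 1 − 6Σd² / [n(n²−1)] = 1 − 6×2 / (6×35) = 1 − 12/210 ≈ 0.9429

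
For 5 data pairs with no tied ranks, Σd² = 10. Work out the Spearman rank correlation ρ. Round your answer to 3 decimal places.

0.500

ρ = 1 − 6Σd² / [n(n²−1)] = 1 − 6×10 / (5×24)
  = 1 − 60/120 = 1 − 0.5000 ≈ 0.500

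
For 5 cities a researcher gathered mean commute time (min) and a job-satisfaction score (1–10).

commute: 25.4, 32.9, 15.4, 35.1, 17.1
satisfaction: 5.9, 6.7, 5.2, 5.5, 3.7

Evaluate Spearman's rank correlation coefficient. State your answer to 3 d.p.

Rank commute: 3, 4, 1, 5, 2
Rank satisfaction: 4, 5, 2, 3, 1
d = rank(commute) − rank(satisfaction): -1, -1, -1, 2, 1; Σd² = 8
ρ = 1 − 6Σd² / [n(n²−1)] = 1 − 6×8 / (5×24) = 1 − 48/120 ≈ 0.600

0.600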